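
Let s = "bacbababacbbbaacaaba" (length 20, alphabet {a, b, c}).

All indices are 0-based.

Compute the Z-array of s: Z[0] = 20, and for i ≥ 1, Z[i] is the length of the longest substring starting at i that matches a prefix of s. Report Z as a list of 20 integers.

[20, 0, 0, 2, 0, 2, 0, 4, 0, 0, 1, 1, 2, 0, 0, 0, 0, 0, 2, 0]

Z[0]=20
i=1: fresh scan; Z[1]=0
i=2: fresh scan; Z[2]=0
i=3: fresh scan; Z[3]=2 extend→box=[3,5)
i=4: min(r-i=1, Z[1]=0)=0; Z[4]=0
i=5: fresh scan; Z[5]=2 extend→box=[5,7)
i=6: min(r-i=1, Z[1]=0)=0; Z[6]=0
i=7: fresh scan; Z[7]=4 extend→box=[7,11)
i=8: min(r-i=3, Z[1]=0)=0; Z[8]=0
i=9: min(r-i=2, Z[2]=0)=0; Z[9]=0
i=10: min(r-i=1, Z[3]=2)=1; Z[10]=1
i=11: fresh scan; Z[11]=1 extend→box=[11,12)
i=12: fresh scan; Z[12]=2 extend→box=[12,14)
i=13: min(r-i=1, Z[1]=0)=0; Z[13]=0
i=14: fresh scan; Z[14]=0
i=15: fresh scan; Z[15]=0
i=16: fresh scan; Z[16]=0
i=17: fresh scan; Z[17]=0
i=18: fresh scan; Z[18]=2 extend→box=[18,20)
i=19: min(r-i=1, Z[1]=0)=0; Z[19]=0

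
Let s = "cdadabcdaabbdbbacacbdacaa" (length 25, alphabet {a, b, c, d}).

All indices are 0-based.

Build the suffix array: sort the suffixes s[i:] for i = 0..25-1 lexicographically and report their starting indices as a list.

sorted suffixes:
  #0 SA[0]=24  'a'
  #1 SA[1]=23  'aa'
  #2 SA[2]=8  'aabbdbbacacbdacaa'
  #3 SA[3]=9  'abbdbbacacbdacaa'
  #4 SA[4]=4  'abcdaabbdbbacacbdacaa'
  #5 SA[5]=21  'acaa'
  #6 SA[6]=15  'acacbdacaa'
  #7 SA[7]=17  'acbdacaa'
  #8 SA[8]=2  'adabcdaabbdbbacacbdacaa'
  #9 SA[9]=14  'bacacbdacaa'
  #10 SA[10]=13  'bbacacbdacaa'
  #11 SA[11]=10  'bbdbbacacbdacaa'
  #12 SA[12]=5  'bcdaabbdbbacacbdacaa'
  #13 SA[13]=19  'bdacaa'
  #14 SA[14]=11  'bdbbacacbdacaa'
  #15 SA[15]=22  'caa'
  #16 SA[16]=16  'cacbdacaa'
  #17 SA[17]=18  'cbdacaa'
  #18 SA[18]=6  'cdaabbdbbacacbdacaa'
  #19 SA[19]=0  'cdadabcdaabbdbbacacbdacaa'
  #20 SA[20]=7  'daabbdbbacacbdacaa'
  #21 SA[21]=3  'dabcdaabbdbbacacbdacaa'
  #22 SA[22]=20  'dacaa'
  #23 SA[23]=1  'dadabcdaabbdbbacacbdacaa'
  #24 SA[24]=12  'dbbacacbdacaa'

[24, 23, 8, 9, 4, 21, 15, 17, 2, 14, 13, 10, 5, 19, 11, 22, 16, 18, 6, 0, 7, 3, 20, 1, 12]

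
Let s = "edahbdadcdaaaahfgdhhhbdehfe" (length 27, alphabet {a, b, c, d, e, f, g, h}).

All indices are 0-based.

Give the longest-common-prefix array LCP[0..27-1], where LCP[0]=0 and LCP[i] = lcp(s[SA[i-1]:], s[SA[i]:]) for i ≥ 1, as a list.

[0, 3, 2, 1, 1, 2, 0, 2, 0, 0, 2, 2, 1, 1, 1, 0, 1, 1, 0, 1, 0, 0, 3, 1, 2, 1, 2]

rank→(start, suffix):
  0 → (10, 'aaaahfgdhhhbdehfe')
  1 → (11, 'aaahfgdhhhbdehfe')
  2 → (12, 'aahfgdhhhbdehfe')
  3 → (6, 'adcdaaaahfgdhhhbdehfe')
  4 → (2, 'ahbdadcdaaaahfgdhhhbdehfe')
  5 → (13, 'ahfgdhhhbdehfe')
  6 → (4, 'bdadcdaaaahfgdhhhbdehfe')
  7 → (21, 'bdehfe')
  8 → (8, 'cdaaaahfgdhhhbdehfe')
  9 → (9, 'daaaahfgdhhhbdehfe')
  10 → (5, 'dadcdaaaahfgdhhhbdehfe')
  11 → (1, 'dahbdadcdaaaahfgdhhhbdehfe')
  12 → (7, 'dcdaaaahfgdhhhbdehfe')
  13 → (22, 'dehfe')
  14 → (17, 'dhhhbdehfe')
  15 → (26, 'e')
  16 → (0, 'edahbdadcdaaaahfgdhhhbdehfe')
  17 → (23, 'ehfe')
  18 → (25, 'fe')
  19 → (15, 'fgdhhhbdehfe')
  20 → (16, 'gdhhhbdehfe')
  21 → (3, 'hbdadcdaaaahfgdhhhbdehfe')
  22 → (20, 'hbdehfe')
  23 → (24, 'hfe')
  24 → (14, 'hfgdhhhbdehfe')
  25 → (19, 'hhbdehfe')
  26 → (18, 'hhhbdehfe')

SA = [10, 11, 12, 6, 2, 13, 4, 21, 8, 9, 5, 1, 7, 22, 17, 26, 0, 23, 25, 15, 16, 3, 20, 24, 14, 19, 18]
rank  pair      lcp
   1  s[10:],s[11:]  3  'aaa'
   2  s[11:],s[12:]  2  'aa'
   3  s[12:],s[6:]  1  'a'
   4  s[6:],s[2:]  1  'a'
   5  s[2:],s[13:]  2  'ah'
   6  s[13:],s[4:]  0  ''
   7  s[4:],s[21:]  2  'bd'
   8  s[21:],s[8:]  0  ''
   9  s[8:],s[9:]  0  ''
  10  s[9:],s[5:]  2  'da'
  11  s[5:],s[1:]  2  'da'
  12  s[1:],s[7:]  1  'd'
  13  s[7:],s[22:]  1  'd'
  14  s[22:],s[17:]  1  'd'
  15  s[17:],s[26:]  0  ''
  16  s[26:],s[0:]  1  'e'
  17  s[0:],s[23:]  1  'e'
  18  s[23:],s[25:]  0  ''
  19  s[25:],s[15:]  1  'f'
  20  s[15:],s[16:]  0  ''
  21  s[16:],s[3:]  0  ''
  22  s[3:],s[20:]  3  'hbd'
  23  s[20:],s[24:]  1  'h'
  24  s[24:],s[14:]  2  'hf'
  25  s[14:],s[19:]  1  'h'
  26  s[19:],s[18:]  2  'hh'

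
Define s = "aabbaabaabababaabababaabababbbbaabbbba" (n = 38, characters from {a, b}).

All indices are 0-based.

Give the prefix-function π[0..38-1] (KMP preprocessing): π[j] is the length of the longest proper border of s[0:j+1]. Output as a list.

π[0] = 0
j=1 s[j]='a': π[1]=1 (border 'a')
j=2 s[j]='b': k: 1→0; π[2]=0 (border '')
j=3 s[j]='b': π[3]=0 (border '')
j=4 s[j]='a': π[4]=1 (border 'a')
j=5 s[j]='a': π[5]=2 (border 'aa')
j=6 s[j]='b': π[6]=3 (border 'aab')
j=7 s[j]='a': k: 3→0; π[7]=1 (border 'a')
j=8 s[j]='a': π[8]=2 (border 'aa')
j=9 s[j]='b': π[9]=3 (border 'aab')
j=10 s[j]='a': k: 3→0; π[10]=1 (border 'a')
j=11 s[j]='b': k: 1→0; π[11]=0 (border '')
j=12 s[j]='a': π[12]=1 (border 'a')
j=13 s[j]='b': k: 1→0; π[13]=0 (border '')
j=14 s[j]='a': π[14]=1 (border 'a')
j=15 s[j]='a': π[15]=2 (border 'aa')
j=16 s[j]='b': π[16]=3 (border 'aab')
j=17 s[j]='a': k: 3→0; π[17]=1 (border 'a')
j=18 s[j]='b': k: 1→0; π[18]=0 (border '')
j=19 s[j]='a': π[19]=1 (border 'a')
j=20 s[j]='b': k: 1→0; π[20]=0 (border '')
j=21 s[j]='a': π[21]=1 (border 'a')
j=22 s[j]='a': π[22]=2 (border 'aa')
j=23 s[j]='b': π[23]=3 (border 'aab')
j=24 s[j]='a': k: 3→0; π[24]=1 (border 'a')
j=25 s[j]='b': k: 1→0; π[25]=0 (border '')
j=26 s[j]='a': π[26]=1 (border 'a')
j=27 s[j]='b': k: 1→0; π[27]=0 (border '')
j=28 s[j]='b': π[28]=0 (border '')
j=29 s[j]='b': π[29]=0 (border '')
j=30 s[j]='b': π[30]=0 (border '')
j=31 s[j]='a': π[31]=1 (border 'a')
j=32 s[j]='a': π[32]=2 (border 'aa')
j=33 s[j]='b': π[33]=3 (border 'aab')
j=34 s[j]='b': π[34]=4 (border 'aabb')
j=35 s[j]='b': k: 4→0; π[35]=0 (border '')
j=36 s[j]='b': π[36]=0 (border '')
j=37 s[j]='a': π[37]=1 (border 'a')

[0, 1, 0, 0, 1, 2, 3, 1, 2, 3, 1, 0, 1, 0, 1, 2, 3, 1, 0, 1, 0, 1, 2, 3, 1, 0, 1, 0, 0, 0, 0, 1, 2, 3, 4, 0, 0, 1]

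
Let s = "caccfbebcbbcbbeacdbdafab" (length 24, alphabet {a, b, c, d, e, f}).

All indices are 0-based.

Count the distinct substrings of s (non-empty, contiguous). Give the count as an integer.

rank→(start, suffix):
  0 → (22, 'ab')
  1 → (1, 'accfbebcbbcbbeacdbdafab')
  2 → (15, 'acdbdafab')
  3 → (20, 'afab')
  4 → (23, 'b')
  5 → (9, 'bbcbbeacdbdafab')
  6 → (12, 'bbeacdbdafab')
  7 → (7, 'bcbbcbbeacdbdafab')
  8 → (10, 'bcbbeacdbdafab')
  9 → (18, 'bdafab')
  10 → (13, 'beacdbdafab')
  11 → (5, 'bebcbbcbbeacdbdafab')
  12 → (0, 'caccfbebcbbcbbeacdbdafab')
  13 → (8, 'cbbcbbeacdbdafab')
  14 → (11, 'cbbeacdbdafab')
  15 → (2, 'ccfbebcbbcbbeacdbdafab')
  16 → (16, 'cdbdafab')
  17 → (3, 'cfbebcbbcbbeacdbdafab')
  18 → (19, 'dafab')
  19 → (17, 'dbdafab')
  20 → (14, 'eacdbdafab')
  21 → (6, 'ebcbbcbbeacdbdafab')
  22 → (21, 'fab')
  23 → (4, 'fbebcbbcbbeacdbdafab')

SA = [22, 1, 15, 20, 23, 9, 12, 7, 10, 18, 13, 5, 0, 8, 11, 2, 16, 3, 19, 17, 14, 6, 21, 4]
i: (SA[i-1],SA[i]) lcp shared
  1: (22,1) 1 'a'
  2: (1,15) 2 'ac'
  3: (15,20) 1 'a'
  4: (20,23) 0 ''
  5: (23,9) 1 'b'
  6: (9,12) 2 'bb'
  7: (12,7) 1 'b'
  8: (7,10) 4 'bcbb'
  9: (10,18) 1 'b'
  10: (18,13) 1 'b'
  11: (13,5) 2 'be'
  12: (5,0) 0 ''
  13: (0,8) 1 'c'
  14: (8,11) 3 'cbb'
  15: (11,2) 1 'c'
  16: (2,16) 1 'c'
  17: (16,3) 1 'c'
  18: (3,19) 0 ''
  19: (19,17) 1 'd'
  20: (17,14) 0 ''
  21: (14,6) 1 'e'
  22: (6,21) 0 ''
  23: (21,4) 1 'f'

n(n+1)/2 = 24·25/2 = 300
Σ LCP = 0 + 1 + 2 + 1 + 0 + 1 + 2 + 1 + 4 + 1 + 1 + 2 + 0 + 1 + 3 + 1 + 1 + 1 + 0 + 1 + 0 + 1 + 0 + 1 = 26
distinct = 300 − 26 = 274

274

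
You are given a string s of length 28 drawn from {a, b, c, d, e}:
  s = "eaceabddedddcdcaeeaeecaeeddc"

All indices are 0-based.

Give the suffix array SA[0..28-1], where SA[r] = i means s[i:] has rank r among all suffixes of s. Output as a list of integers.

sorted suffixes:
  #0 SA[0]=4  'abddedddcdcaeeaeecaeeddc'
  #1 SA[1]=1  'aceabddedddcdcaeeaeecaeeddc'
  #2 SA[2]=15  'aeeaeecaeeddc'
  #3 SA[3]=18  'aeecaeeddc'
  #4 SA[4]=22  'aeeddc'
  #5 SA[5]=5  'bddedddcdcaeeaeecaeeddc'
  #6 SA[6]=27  'c'
  #7 SA[7]=14  'caeeaeecaeeddc'
  #8 SA[8]=21  'caeeddc'
  #9 SA[9]=12  'cdcaeeaeecaeeddc'
  #10 SA[10]=2  'ceabddedddcdcaeeaeecaeeddc'
  #11 SA[11]=26  'dc'
  #12 SA[12]=13  'dcaeeaeecaeeddc'
  #13 SA[13]=11  'dcdcaeeaeecaeeddc'
  #14 SA[14]=25  'ddc'
  #15 SA[15]=10  'ddcdcaeeaeecaeeddc'
  #16 SA[16]=9  'dddcdcaeeaeecaeeddc'
  #17 SA[17]=6  'ddedddcdcaeeaeecaeeddc'
  #18 SA[18]=7  'dedddcdcaeeaeecaeeddc'
  #19 SA[19]=3  'eabddedddcdcaeeaeecaeeddc'
  #20 SA[20]=0  'eaceabddedddcdcaeeaeecaeeddc'
  #21 SA[21]=17  'eaeecaeeddc'
  #22 SA[22]=20  'ecaeeddc'
  #23 SA[23]=24  'eddc'
  #24 SA[24]=8  'edddcdcaeeaeecaeeddc'
  #25 SA[25]=16  'eeaeecaeeddc'
  #26 SA[26]=19  'eecaeeddc'
  #27 SA[27]=23  'eeddc'

[4, 1, 15, 18, 22, 5, 27, 14, 21, 12, 2, 26, 13, 11, 25, 10, 9, 6, 7, 3, 0, 17, 20, 24, 8, 16, 19, 23]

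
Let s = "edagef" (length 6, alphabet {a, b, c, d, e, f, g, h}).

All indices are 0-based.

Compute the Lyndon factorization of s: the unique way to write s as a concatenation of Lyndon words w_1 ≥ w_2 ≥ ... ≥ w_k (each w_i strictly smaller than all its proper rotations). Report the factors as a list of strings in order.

["e", "d", "agef"]

emit factor 1: 'e' (i=0, period=1)
emit factor 2: 'd' (i=1, period=1)
emit factor 3: 'agef' (i=2, period=4)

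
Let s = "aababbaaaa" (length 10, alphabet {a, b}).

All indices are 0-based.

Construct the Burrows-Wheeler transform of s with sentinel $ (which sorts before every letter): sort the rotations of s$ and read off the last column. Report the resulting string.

aaaab$abbaa

rank  rotation     last
    0  $aababbaaaa  a
    1  a$aababbaaa  a
    2  aa$aababbaa  a
    3  aaa$aababba  a
    4  aaaa$aababb  b
    5  aababbaaaa$  $
    6  ababbaaaa$a  a
    7  abbaaaa$aab  b
    8  baaaa$aabab  b
    9  babbaaaa$aa  a
   10  bbaaaa$aaba  a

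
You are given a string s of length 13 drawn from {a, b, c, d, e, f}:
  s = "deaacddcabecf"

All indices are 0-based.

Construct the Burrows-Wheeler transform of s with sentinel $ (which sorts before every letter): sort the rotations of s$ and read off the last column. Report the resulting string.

rank  rotation        last
    0  $deaacddcabecf  f
    1  aacddcabecf$de  e
    2  abecf$deaacddc  c
    3  acddcabecf$dea  a
    4  becf$deaacddca  a
    5  cabecf$deaacdd  d
    6  cddcabecf$deaa  a
    7  cf$deaacddcabe  e
    8  dcabecf$deaacd  d
    9  ddcabecf$deaac  c
   10  deaacddcabecf$  $
   11  eaacddcabecf$d  d
   12  ecf$deaacddcab  b
   13  f$deaacddcabec  c

fecaadaedc$dbc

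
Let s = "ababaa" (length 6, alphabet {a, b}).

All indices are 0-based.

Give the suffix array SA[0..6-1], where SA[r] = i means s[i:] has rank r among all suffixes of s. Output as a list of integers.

[5, 4, 2, 0, 3, 1]

rank→(start, suffix):
  0 → (5, 'a')
  1 → (4, 'aa')
  2 → (2, 'abaa')
  3 → (0, 'ababaa')
  4 → (3, 'baa')
  5 → (1, 'babaa')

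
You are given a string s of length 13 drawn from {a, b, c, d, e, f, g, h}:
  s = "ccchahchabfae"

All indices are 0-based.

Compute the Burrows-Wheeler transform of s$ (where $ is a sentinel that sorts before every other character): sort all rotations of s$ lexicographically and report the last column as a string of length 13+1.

rank  rotation        last
    0  $ccchahchabfae  e
    1  abfae$ccchahch  h
    2  ae$ccchahchabf  f
    3  ahchabfae$ccch  h
    4  bfae$ccchahcha  a
    5  ccchahchabfae$  $
    6  cchahchabfae$c  c
    7  chabfae$ccchah  h
    8  chahchabfae$cc  c
    9  e$ccchahchabfa  a
   10  fae$ccchahchab  b
   11  habfae$ccchahc  c
   12  hahchabfae$ccc  c
   13  hchabfae$cccha  a

ehfha$chcabcca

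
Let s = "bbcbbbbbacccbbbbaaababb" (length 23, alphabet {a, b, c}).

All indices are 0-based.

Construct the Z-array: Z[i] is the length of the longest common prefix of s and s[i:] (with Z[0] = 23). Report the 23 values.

Z[0]=23
i=1: i≥r, start 0; Z[1]=1 grow→box=[1,2)
i=2: i≥r, start 0; Z[2]=0
i=3: i≥r, start 0; Z[3]=2 grow→box=[3,5)
i=4: min(r-i=1, Z[1]=1)=1; Z[4]=2 grow→box=[4,6)
i=5: min(r-i=1, Z[1]=1)=1; Z[5]=2 grow→box=[5,7)
i=6: min(r-i=1, Z[1]=1)=1; Z[6]=2 grow→box=[6,8)
i=7: min(r-i=1, Z[1]=1)=1; Z[7]=1
i=8: i≥r, start 0; Z[8]=0
i=9: i≥r, start 0; Z[9]=0
i=10: i≥r, start 0; Z[10]=0
i=11: i≥r, start 0; Z[11]=0
i=12: i≥r, start 0; Z[12]=2 grow→box=[12,14)
i=13: min(r-i=1, Z[1]=1)=1; Z[13]=2 grow→box=[13,15)
i=14: min(r-i=1, Z[1]=1)=1; Z[14]=2 grow→box=[14,16)
i=15: min(r-i=1, Z[1]=1)=1; Z[15]=1
i=16: i≥r, start 0; Z[16]=0
i=17: i≥r, start 0; Z[17]=0
i=18: i≥r, start 0; Z[18]=0
i=19: i≥r, start 0; Z[19]=1 grow→box=[19,20)
i=20: i≥r, start 0; Z[20]=0
i=21: i≥r, start 0; Z[21]=2 grow→box=[21,23)
i=22: min(r-i=1, Z[1]=1)=1; Z[22]=1

[23, 1, 0, 2, 2, 2, 2, 1, 0, 0, 0, 0, 2, 2, 2, 1, 0, 0, 0, 1, 0, 2, 1]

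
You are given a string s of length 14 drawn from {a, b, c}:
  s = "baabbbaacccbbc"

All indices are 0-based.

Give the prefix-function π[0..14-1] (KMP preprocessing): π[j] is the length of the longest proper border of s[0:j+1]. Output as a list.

[0, 0, 0, 1, 1, 1, 2, 3, 0, 0, 0, 1, 1, 0]

π[0] = 0
j=1 s[j]='a': π[1]=0 (border '')
j=2 s[j]='a': π[2]=0 (border '')
j=3 s[j]='b': π[3]=1 (border 'b')
j=4 s[j]='b': k: 1→0; π[4]=1 (border 'b')
j=5 s[j]='b': k: 1→0; π[5]=1 (border 'b')
j=6 s[j]='a': π[6]=2 (border 'ba')
j=7 s[j]='a': π[7]=3 (border 'baa')
j=8 s[j]='c': k: 3→0; π[8]=0 (border '')
j=9 s[j]='c': π[9]=0 (border '')
j=10 s[j]='c': π[10]=0 (border '')
j=11 s[j]='b': π[11]=1 (border 'b')
j=12 s[j]='b': k: 1→0; π[12]=1 (border 'b')
j=13 s[j]='c': k: 1→0; π[13]=0 (border '')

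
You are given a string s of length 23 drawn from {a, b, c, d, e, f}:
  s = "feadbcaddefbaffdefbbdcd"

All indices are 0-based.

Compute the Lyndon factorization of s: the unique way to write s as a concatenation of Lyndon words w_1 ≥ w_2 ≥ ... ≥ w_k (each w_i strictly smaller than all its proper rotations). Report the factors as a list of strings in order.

["f", "e", "adbcaddefbaffdefbbdcd"]

emit factor 1: 'f' (i=0, period=1)
emit factor 2: 'e' (i=1, period=1)
emit factor 3: 'adbcaddefbaffdefbbdcd' (i=2, period=21)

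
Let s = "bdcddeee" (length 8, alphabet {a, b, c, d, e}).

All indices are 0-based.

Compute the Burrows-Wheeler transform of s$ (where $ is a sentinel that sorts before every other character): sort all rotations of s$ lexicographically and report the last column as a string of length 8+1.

rank  rotation   last
    0  $bdcddeee  e
    1  bdcddeee$  $
    2  cddeee$bd  d
    3  dcddeee$b  b
    4  ddeee$bdc  c
    5  deee$bdcd  d
    6  e$bdcddee  e
    7  ee$bdcdde  e
    8  eee$bdcdd  d

e$dbcdeed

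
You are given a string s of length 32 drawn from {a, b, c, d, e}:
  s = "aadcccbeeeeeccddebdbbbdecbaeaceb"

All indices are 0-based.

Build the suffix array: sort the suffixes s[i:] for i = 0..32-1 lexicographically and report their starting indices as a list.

[0, 28, 1, 26, 31, 25, 19, 20, 17, 21, 6, 24, 5, 4, 3, 12, 13, 29, 18, 2, 14, 15, 22, 27, 30, 16, 23, 11, 10, 9, 8, 7]

rank | idx | suffix
   0 |   0 | aadcccbeeeeeccddebdbbbdecbaeaceb
   1 |  28 | aceb
   2 |   1 | adcccbeeeeeccddebdbbbdecbaeaceb
   3 |  26 | aeaceb
   4 |  31 | b
   5 |  25 | baeaceb
   6 |  19 | bbbdecbaeaceb
   7 |  20 | bbdecbaeaceb
   8 |  17 | bdbbbdecbaeaceb
   9 |  21 | bdecbaeaceb
  10 |   6 | beeeeeccddebdbbbdecbaeaceb
  11 |  24 | cbaeaceb
  12 |   5 | cbeeeeeccddebdbbbdecbaeaceb
  13 |   4 | ccbeeeeeccddebdbbbdecbaeaceb
  14 |   3 | cccbeeeeeccddebdbbbdecbaeaceb
  15 |  12 | ccddebdbbbdecbaeaceb
  16 |  13 | cddebdbbbdecbaeaceb
  17 |  29 | ceb
  18 |  18 | dbbbdecbaeaceb
  19 |   2 | dcccbeeeeeccddebdbbbdecbaeaceb
  20 |  14 | ddebdbbbdecbaeaceb
  21 |  15 | debdbbbdecbaeaceb
  22 |  22 | decbaeaceb
  23 |  27 | eaceb
  24 |  30 | eb
  25 |  16 | ebdbbbdecbaeaceb
  26 |  23 | ecbaeaceb
  27 |  11 | eccddebdbbbdecbaeaceb
  28 |  10 | eeccddebdbbbdecbaeaceb
  29 |   9 | eeeccddebdbbbdecbaeaceb
  30 |   8 | eeeeccddebdbbbdecbaeaceb
  31 |   7 | eeeeeccddebdbbbdecbaeaceb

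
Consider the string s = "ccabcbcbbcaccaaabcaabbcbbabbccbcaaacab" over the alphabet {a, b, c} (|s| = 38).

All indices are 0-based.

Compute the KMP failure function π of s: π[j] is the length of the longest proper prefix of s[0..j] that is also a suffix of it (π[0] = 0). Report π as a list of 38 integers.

[0, 1, 0, 0, 1, 0, 1, 0, 0, 1, 0, 1, 2, 3, 0, 0, 0, 1, 0, 0, 0, 0, 1, 0, 0, 0, 0, 0, 1, 2, 0, 1, 0, 0, 0, 1, 0, 0]

π[0] = 0
j=1 s[j]='c': π[1]=1 (border 'c')
j=2 s[j]='a': k: 1→0; π[2]=0 (border '')
j=3 s[j]='b': π[3]=0 (border '')
j=4 s[j]='c': π[4]=1 (border 'c')
j=5 s[j]='b': k: 1→0; π[5]=0 (border '')
j=6 s[j]='c': π[6]=1 (border 'c')
j=7 s[j]='b': k: 1→0; π[7]=0 (border '')
j=8 s[j]='b': π[8]=0 (border '')
j=9 s[j]='c': π[9]=1 (border 'c')
j=10 s[j]='a': k: 1→0; π[10]=0 (border '')
j=11 s[j]='c': π[11]=1 (border 'c')
j=12 s[j]='c': π[12]=2 (border 'cc')
j=13 s[j]='a': π[13]=3 (border 'cca')
j=14 s[j]='a': k: 3→0; π[14]=0 (border '')
j=15 s[j]='a': π[15]=0 (border '')
j=16 s[j]='b': π[16]=0 (border '')
j=17 s[j]='c': π[17]=1 (border 'c')
j=18 s[j]='a': k: 1→0; π[18]=0 (border '')
j=19 s[j]='a': π[19]=0 (border '')
j=20 s[j]='b': π[20]=0 (border '')
j=21 s[j]='b': π[21]=0 (border '')
j=22 s[j]='c': π[22]=1 (border 'c')
j=23 s[j]='b': k: 1→0; π[23]=0 (border '')
j=24 s[j]='b': π[24]=0 (border '')
j=25 s[j]='a': π[25]=0 (border '')
j=26 s[j]='b': π[26]=0 (border '')
j=27 s[j]='b': π[27]=0 (border '')
j=28 s[j]='c': π[28]=1 (border 'c')
j=29 s[j]='c': π[29]=2 (border 'cc')
j=30 s[j]='b': k: 2→1→0; π[30]=0 (border '')
j=31 s[j]='c': π[31]=1 (border 'c')
j=32 s[j]='a': k: 1→0; π[32]=0 (border '')
j=33 s[j]='a': π[33]=0 (border '')
j=34 s[j]='a': π[34]=0 (border '')
j=35 s[j]='c': π[35]=1 (border 'c')
j=36 s[j]='a': k: 1→0; π[36]=0 (border '')
j=37 s[j]='b': π[37]=0 (border '')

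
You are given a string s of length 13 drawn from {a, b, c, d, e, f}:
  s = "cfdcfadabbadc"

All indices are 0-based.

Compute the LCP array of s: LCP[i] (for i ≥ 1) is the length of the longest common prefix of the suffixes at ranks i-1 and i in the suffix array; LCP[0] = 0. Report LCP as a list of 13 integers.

[0, 1, 2, 0, 1, 0, 1, 2, 0, 1, 2, 0, 1]

rank→(start, suffix):
  0 → (7, 'abbadc')
  1 → (5, 'adabbadc')
  2 → (10, 'adc')
  3 → (9, 'badc')
  4 → (8, 'bbadc')
  5 → (12, 'c')
  6 → (3, 'cfadabbadc')
  7 → (0, 'cfdcfadabbadc')
  8 → (6, 'dabbadc')
  9 → (11, 'dc')
  10 → (2, 'dcfadabbadc')
  11 → (4, 'fadabbadc')
  12 → (1, 'fdcfadabbadc')

SA = [7, 5, 10, 9, 8, 12, 3, 0, 6, 11, 2, 4, 1]
[i] adj suffixes → lcp
  [1] 7/5 → 1 ('a')
  [2] 5/10 → 2 ('ad')
  [3] 10/9 → 0 ('')
  [4] 9/8 → 1 ('b')
  [5] 8/12 → 0 ('')
  [6] 12/3 → 1 ('c')
  [7] 3/0 → 2 ('cf')
  [8] 0/6 → 0 ('')
  [9] 6/11 → 1 ('d')
  [10] 11/2 → 2 ('dc')
  [11] 2/4 → 0 ('')
  [12] 4/1 → 1 ('f')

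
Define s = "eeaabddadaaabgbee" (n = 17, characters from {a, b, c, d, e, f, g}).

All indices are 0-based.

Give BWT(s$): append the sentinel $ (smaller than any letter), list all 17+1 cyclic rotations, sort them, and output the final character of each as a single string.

edeaaadagaadbeeb$b

rank  rotation            last
    0  $eeaabddadaaabgbee  e
    1  aaabgbee$eeaabddad  d
    2  aabddadaaabgbee$ee  e
    3  aabgbee$eeaabddada  a
    4  abddadaaabgbee$eea  a
    5  abgbee$eeaabddadaa  a
    6  adaaabgbee$eeaabdd  d
    7  bddadaaabgbee$eeaa  a
    8  bee$eeaabddadaaabg  g
    9  bgbee$eeaabddadaaa  a
   10  daaabgbee$eeaabdda  a
   11  dadaaabgbee$eeaabd  d
   12  ddadaaabgbee$eeaab  b
   13  e$eeaabddadaaabgbe  e
   14  eaabddadaaabgbee$e  e
   15  ee$eeaabddadaaabgb  b
   16  eeaabddadaaabgbee$  $
   17  gbee$eeaabddadaaab  b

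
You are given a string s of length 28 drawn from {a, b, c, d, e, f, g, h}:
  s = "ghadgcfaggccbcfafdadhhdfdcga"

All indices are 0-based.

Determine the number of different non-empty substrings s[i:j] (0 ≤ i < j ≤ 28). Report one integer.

rank | idx | suffix
   0 |  27 | a
   1 |   2 | adgcfaggccbcfafdadhhdfdcga
   2 |  18 | adhhdfdcga
   3 |  15 | afdadhhdfdcga
   4 |   7 | aggccbcfafdadhhdfdcga
   5 |  12 | bcfafdadhhdfdcga
   6 |  11 | cbcfafdadhhdfdcga
   7 |  10 | ccbcfafdadhhdfdcga
   8 |  13 | cfafdadhhdfdcga
   9 |   5 | cfaggccbcfafdadhhdfdcga
  10 |  25 | cga
  11 |  17 | dadhhdfdcga
  12 |  24 | dcga
  13 |  22 | dfdcga
  14 |   3 | dgcfaggccbcfafdadhhdfdcga
  15 |  19 | dhhdfdcga
  16 |  14 | fafdadhhdfdcga
  17 |   6 | faggccbcfafdadhhdfdcga
  18 |  16 | fdadhhdfdcga
  19 |  23 | fdcga
  20 |  26 | ga
  21 |   9 | gccbcfafdadhhdfdcga
  22 |   4 | gcfaggccbcfafdadhhdfdcga
  23 |   8 | ggccbcfafdadhhdfdcga
  24 |   0 | ghadgcfaggccbcfafdadhhdfdcga
  25 |   1 | hadgcfaggccbcfafdadhhdfdcga
  26 |  21 | hdfdcga
  27 |  20 | hhdfdcga

SA = [27, 2, 18, 15, 7, 12, 11, 10, 13, 5, 25, 17, 24, 22, 3, 19, 14, 6, 16, 23, 26, 9, 4, 8, 0, 1, 21, 20]
i: (SA[i-1],SA[i]) lcp shared
  1: (27,2) 1 'a'
  2: (2,18) 2 'ad'
  3: (18,15) 1 'a'
  4: (15,7) 1 'a'
  5: (7,12) 0 ''
  6: (12,11) 0 ''
  7: (11,10) 1 'c'
  8: (10,13) 1 'c'
  9: (13,5) 3 'cfa'
  10: (5,25) 1 'c'
  11: (25,17) 0 ''
  12: (17,24) 1 'd'
  13: (24,22) 1 'd'
  14: (22,3) 1 'd'
  15: (3,19) 1 'd'
  16: (19,14) 0 ''
  17: (14,6) 2 'fa'
  18: (6,16) 1 'f'
  19: (16,23) 2 'fd'
  20: (23,26) 0 ''
  21: (26,9) 1 'g'
  22: (9,4) 2 'gc'
  23: (4,8) 1 'g'
  24: (8,0) 1 'g'
  25: (0,1) 0 ''
  26: (1,21) 1 'h'
  27: (21,20) 1 'h'

n(n+1)/2 = 28·29/2 = 406
Σ LCP = 0 + 1 + 2 + 1 + 1 + 0 + 0 + 1 + 1 + 3 + 1 + 0 + 1 + 1 + 1 + 1 + 0 + 2 + 1 + 2 + 0 + 1 + 2 + 1 + 1 + 0 + 1 + 1 = 27
distinct = 406 − 27 = 379

379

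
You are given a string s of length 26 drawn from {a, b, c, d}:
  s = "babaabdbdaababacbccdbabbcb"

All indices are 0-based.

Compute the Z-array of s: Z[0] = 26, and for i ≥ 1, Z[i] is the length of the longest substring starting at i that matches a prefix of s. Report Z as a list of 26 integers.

Z[0]=26
i=1: i≥r, start 0; Z[1]=0
i=2: i≥r, start 0; Z[2]=2 grow→box=[2,4)
i=3: min(r-i=1, Z[1]=0)=0; Z[3]=0
i=4: i≥r, start 0; Z[4]=0
i=5: i≥r, start 0; Z[5]=1 grow→box=[5,6)
i=6: i≥r, start 0; Z[6]=0
i=7: i≥r, start 0; Z[7]=1 grow→box=[7,8)
i=8: i≥r, start 0; Z[8]=0
i=9: i≥r, start 0; Z[9]=0
i=10: i≥r, start 0; Z[10]=0
i=11: i≥r, start 0; Z[11]=4 grow→box=[11,15)
i=12: min(r-i=3, Z[1]=0)=0; Z[12]=0
i=13: min(r-i=2, Z[2]=2)=2; Z[13]=2
i=14: min(r-i=1, Z[3]=0)=0; Z[14]=0
i=15: i≥r, start 0; Z[15]=0
i=16: i≥r, start 0; Z[16]=1 grow→box=[16,17)
i=17: i≥r, start 0; Z[17]=0
i=18: i≥r, start 0; Z[18]=0
i=19: i≥r, start 0; Z[19]=0
i=20: i≥r, start 0; Z[20]=3 grow→box=[20,23)
i=21: min(r-i=2, Z[1]=0)=0; Z[21]=0
i=22: min(r-i=1, Z[2]=2)=1; Z[22]=1
i=23: i≥r, start 0; Z[23]=1 grow→box=[23,24)
i=24: i≥r, start 0; Z[24]=0
i=25: i≥r, start 0; Z[25]=1 grow→box=[25,26)

[26, 0, 2, 0, 0, 1, 0, 1, 0, 0, 0, 4, 0, 2, 0, 0, 1, 0, 0, 0, 3, 0, 1, 1, 0, 1]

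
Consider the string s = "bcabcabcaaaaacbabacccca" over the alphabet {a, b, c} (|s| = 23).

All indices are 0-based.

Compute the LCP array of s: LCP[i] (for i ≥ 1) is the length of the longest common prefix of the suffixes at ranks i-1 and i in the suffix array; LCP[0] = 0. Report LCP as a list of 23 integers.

[0, 1, 4, 3, 2, 1, 2, 4, 1, 2, 0, 2, 1, 3, 6, 0, 2, 2, 5, 1, 1, 2, 3]

rank→(start, suffix):
  0 → (22, 'a')
  1 → (8, 'aaaaacbabacccca')
  2 → (9, 'aaaacbabacccca')
  3 → (10, 'aaacbabacccca')
  4 → (11, 'aacbabacccca')
  5 → (15, 'abacccca')
  6 → (5, 'abcaaaaacbabacccca')
  7 → (2, 'abcabcaaaaacbabacccca')
  8 → (12, 'acbabacccca')
  9 → (17, 'acccca')
  10 → (14, 'babacccca')
  11 → (16, 'bacccca')
  12 → (6, 'bcaaaaacbabacccca')
  13 → (3, 'bcabcaaaaacbabacccca')
  14 → (0, 'bcabcabcaaaaacbabacccca')
  15 → (21, 'ca')
  16 → (7, 'caaaaacbabacccca')
  17 → (4, 'cabcaaaaacbabacccca')
  18 → (1, 'cabcabcaaaaacbabacccca')
  19 → (13, 'cbabacccca')
  20 → (20, 'cca')
  21 → (19, 'ccca')
  22 → (18, 'cccca')

SA = [22, 8, 9, 10, 11, 15, 5, 2, 12, 17, 14, 16, 6, 3, 0, 21, 7, 4, 1, 13, 20, 19, 18]
i: (SA[i-1],SA[i]) lcp shared
  1: (22,8) 1 'a'
  2: (8,9) 4 'aaaa'
  3: (9,10) 3 'aaa'
  4: (10,11) 2 'aa'
  5: (11,15) 1 'a'
  6: (15,5) 2 'ab'
  7: (5,2) 4 'abca'
  8: (2,12) 1 'a'
  9: (12,17) 2 'ac'
  10: (17,14) 0 ''
  11: (14,16) 2 'ba'
  12: (16,6) 1 'b'
  13: (6,3) 3 'bca'
  14: (3,0) 6 'bcabca'
  15: (0,21) 0 ''
  16: (21,7) 2 'ca'
  17: (7,4) 2 'ca'
  18: (4,1) 5 'cabca'
  19: (1,13) 1 'c'
  20: (13,20) 1 'c'
  21: (20,19) 2 'cc'
  22: (19,18) 3 'ccc'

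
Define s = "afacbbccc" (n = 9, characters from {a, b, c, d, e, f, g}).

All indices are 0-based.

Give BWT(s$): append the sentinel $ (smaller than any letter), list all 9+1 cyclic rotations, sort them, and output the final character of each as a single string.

rank  rotation    last
    0  $afacbbccc  c
    1  acbbccc$af  f
    2  afacbbccc$  $
    3  bbccc$afac  c
    4  bccc$afacb  b
    5  c$afacbbcc  c
    6  cbbccc$afa  a
    7  cc$afacbbc  c
    8  ccc$afacbb  b
    9  facbbccc$a  a

cf$cbcacba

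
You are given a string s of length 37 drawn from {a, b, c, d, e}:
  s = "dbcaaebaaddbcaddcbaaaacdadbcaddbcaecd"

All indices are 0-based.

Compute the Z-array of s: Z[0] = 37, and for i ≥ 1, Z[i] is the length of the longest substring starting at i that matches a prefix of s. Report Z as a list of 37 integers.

Z[0]=37
i=1: fresh scan; Z[1]=0
i=2: fresh scan; Z[2]=0
i=3: fresh scan; Z[3]=0
i=4: fresh scan; Z[4]=0
i=5: fresh scan; Z[5]=0
i=6: fresh scan; Z[6]=0
i=7: fresh scan; Z[7]=0
i=8: fresh scan; Z[8]=0
i=9: fresh scan; Z[9]=1 grow→box=[9,10)
i=10: fresh scan; Z[10]=4 grow→box=[10,14)
i=11: min(r-i=3, Z[1]=0)=0; Z[11]=0
i=12: min(r-i=2, Z[2]=0)=0; Z[12]=0
i=13: min(r-i=1, Z[3]=0)=0; Z[13]=0
i=14: fresh scan; Z[14]=1 grow→box=[14,15)
i=15: fresh scan; Z[15]=1 grow→box=[15,16)
i=16: fresh scan; Z[16]=0
i=17: fresh scan; Z[17]=0
i=18: fresh scan; Z[18]=0
i=19: fresh scan; Z[19]=0
i=20: fresh scan; Z[20]=0
i=21: fresh scan; Z[21]=0
i=22: fresh scan; Z[22]=0
i=23: fresh scan; Z[23]=1 grow→box=[23,24)
i=24: fresh scan; Z[24]=0
i=25: fresh scan; Z[25]=4 grow→box=[25,29)
i=26: min(r-i=3, Z[1]=0)=0; Z[26]=0
i=27: min(r-i=2, Z[2]=0)=0; Z[27]=0
i=28: min(r-i=1, Z[3]=0)=0; Z[28]=0
i=29: fresh scan; Z[29]=1 grow→box=[29,30)
i=30: fresh scan; Z[30]=4 grow→box=[30,34)
i=31: min(r-i=3, Z[1]=0)=0; Z[31]=0
i=32: min(r-i=2, Z[2]=0)=0; Z[32]=0
i=33: min(r-i=1, Z[3]=0)=0; Z[33]=0
i=34: fresh scan; Z[34]=0
i=35: fresh scan; Z[35]=0
i=36: fresh scan; Z[36]=1 grow→box=[36,37)

[37, 0, 0, 0, 0, 0, 0, 0, 0, 1, 4, 0, 0, 0, 1, 1, 0, 0, 0, 0, 0, 0, 0, 1, 0, 4, 0, 0, 0, 1, 4, 0, 0, 0, 0, 0, 1]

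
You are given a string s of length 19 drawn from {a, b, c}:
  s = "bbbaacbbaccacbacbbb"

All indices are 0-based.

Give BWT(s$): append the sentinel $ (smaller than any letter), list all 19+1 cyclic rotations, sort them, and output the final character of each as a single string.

bbcabbbbcbbbcc$caaaa

rank  rotation              last
    0  $bbbaacbbaccacbacbbb  b
    1  aacbbaccacbacbbb$bbb  b
    2  acbacbbb$bbbaacbbacc  c
    3  acbbaccacbacbbb$bbba  a
    4  acbbb$bbbaacbbaccacb  b
    5  accacbacbbb$bbbaacbb  b
    6  b$bbbaacbbaccacbacbb  b
    7  baacbbaccacbacbbb$bb  b
    8  bacbbb$bbbaacbbaccac  c
    9  baccacbacbbb$bbbaacb  b
   10  bb$bbbaacbbaccacbacb  b
   11  bbaacbbaccacbacbbb$b  b
   12  bbaccacbacbbb$bbbaac  c
   13  bbb$bbbaacbbaccacbac  c
   14  bbbaacbbaccacbacbbb$  $
   15  cacbacbbb$bbbaacbbac  c
   16  cbacbbb$bbbaacbbacca  a
   17  cbbaccacbacbbb$bbbaa  a
   18  cbbb$bbbaacbbaccacba  a
   19  ccacbacbbb$bbbaacbba  a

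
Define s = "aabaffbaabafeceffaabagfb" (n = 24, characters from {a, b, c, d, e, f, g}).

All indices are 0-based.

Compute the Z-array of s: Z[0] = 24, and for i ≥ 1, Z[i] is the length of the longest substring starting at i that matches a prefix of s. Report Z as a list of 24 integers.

[24, 1, 0, 1, 0, 0, 0, 5, 1, 0, 1, 0, 0, 0, 0, 0, 0, 4, 1, 0, 1, 0, 0, 0]

Z[0]=24
i=1: fresh scan; Z[1]=1 extend→box=[1,2)
i=2: fresh scan; Z[2]=0
i=3: fresh scan; Z[3]=1 extend→box=[3,4)
i=4: fresh scan; Z[4]=0
i=5: fresh scan; Z[5]=0
i=6: fresh scan; Z[6]=0
i=7: fresh scan; Z[7]=5 extend→box=[7,12)
i=8: min(r-i=4, Z[1]=1)=1; Z[8]=1
i=9: min(r-i=3, Z[2]=0)=0; Z[9]=0
i=10: min(r-i=2, Z[3]=1)=1; Z[10]=1
i=11: min(r-i=1, Z[4]=0)=0; Z[11]=0
i=12: fresh scan; Z[12]=0
i=13: fresh scan; Z[13]=0
i=14: fresh scan; Z[14]=0
i=15: fresh scan; Z[15]=0
i=16: fresh scan; Z[16]=0
i=17: fresh scan; Z[17]=4 extend→box=[17,21)
i=18: min(r-i=3, Z[1]=1)=1; Z[18]=1
i=19: min(r-i=2, Z[2]=0)=0; Z[19]=0
i=20: min(r-i=1, Z[3]=1)=1; Z[20]=1
i=21: fresh scan; Z[21]=0
i=22: fresh scan; Z[22]=0
i=23: fresh scan; Z[23]=0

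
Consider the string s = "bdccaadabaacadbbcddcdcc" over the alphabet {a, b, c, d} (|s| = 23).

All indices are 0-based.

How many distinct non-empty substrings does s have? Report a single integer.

249

rank→(start, suffix):
  0 → (9, 'aacadbbcddcdcc')
  1 → (4, 'aadabaacadbbcddcdcc')
  2 → (7, 'abaacadbbcddcdcc')
  3 → (10, 'acadbbcddcdcc')
  4 → (5, 'adabaacadbbcddcdcc')
  5 → (12, 'adbbcddcdcc')
  6 → (8, 'baacadbbcddcdcc')
  7 → (14, 'bbcddcdcc')
  8 → (15, 'bcddcdcc')
  9 → (0, 'bdccaadabaacadbbcddcdcc')
  10 → (22, 'c')
  11 → (3, 'caadabaacadbbcddcdcc')
  12 → (11, 'cadbbcddcdcc')
  13 → (21, 'cc')
  14 → (2, 'ccaadabaacadbbcddcdcc')
  15 → (19, 'cdcc')
  16 → (16, 'cddcdcc')
  17 → (6, 'dabaacadbbcddcdcc')
  18 → (13, 'dbbcddcdcc')
  19 → (20, 'dcc')
  20 → (1, 'dccaadabaacadbbcddcdcc')
  21 → (18, 'dcdcc')
  22 → (17, 'ddcdcc')

SA = [9, 4, 7, 10, 5, 12, 8, 14, 15, 0, 22, 3, 11, 21, 2, 19, 16, 6, 13, 20, 1, 18, 17]
[i] adj suffixes → lcp
  [1] 9/4 → 2 ('aa')
  [2] 4/7 → 1 ('a')
  [3] 7/10 → 1 ('a')
  [4] 10/5 → 1 ('a')
  [5] 5/12 → 2 ('ad')
  [6] 12/8 → 0 ('')
  [7] 8/14 → 1 ('b')
  [8] 14/15 → 1 ('b')
  [9] 15/0 → 1 ('b')
  [10] 0/22 → 0 ('')
  [11] 22/3 → 1 ('c')
  [12] 3/11 → 2 ('ca')
  [13] 11/21 → 1 ('c')
  [14] 21/2 → 2 ('cc')
  [15] 2/19 → 1 ('c')
  [16] 19/16 → 2 ('cd')
  [17] 16/6 → 0 ('')
  [18] 6/13 → 1 ('d')
  [19] 13/20 → 1 ('d')
  [20] 20/1 → 3 ('dcc')
  [21] 1/18 → 2 ('dc')
  [22] 18/17 → 1 ('d')

n(n+1)/2 = 23·24/2 = 276
Σ LCP = 0 + 2 + 1 + 1 + 1 + 2 + 0 + 1 + 1 + 1 + 0 + 1 + 2 + 1 + 2 + 1 + 2 + 0 + 1 + 1 + 3 + 2 + 1 = 27
distinct = 276 − 27 = 249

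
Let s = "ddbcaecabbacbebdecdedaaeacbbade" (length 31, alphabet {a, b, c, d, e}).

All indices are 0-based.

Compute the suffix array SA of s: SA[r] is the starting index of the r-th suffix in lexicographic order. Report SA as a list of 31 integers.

rank→(start, suffix):
  0 → (21, 'aaeacbbade')
  1 → (7, 'abbacbebdecdedaaeacbbade')
  2 → (24, 'acbbade')
  3 → (10, 'acbebdecdedaaeacbbade')
  4 → (28, 'ade')
  5 → (22, 'aeacbbade')
  6 → (4, 'aecabbacbebdecdedaaeacbbade')
  7 → (9, 'bacbebdecdedaaeacbbade')
  8 → (27, 'bade')
  9 → (8, 'bbacbebdecdedaaeacbbade')
  10 → (26, 'bbade')
  11 → (2, 'bcaecabbacbebdecdedaaeacbbade')
  12 → (14, 'bdecdedaaeacbbade')
  13 → (12, 'bebdecdedaaeacbbade')
  14 → (6, 'cabbacbebdecdedaaeacbbade')
  15 → (3, 'caecabbacbebdecdedaaeacbbade')
  16 → (25, 'cbbade')
  17 → (11, 'cbebdecdedaaeacbbade')
  18 → (17, 'cdedaaeacbbade')
  19 → (20, 'daaeacbbade')
  20 → (1, 'dbcaecabbacbebdecdedaaeacbbade')
  21 → (0, 'ddbcaecabbacbebdecdedaaeacbbade')
  22 → (29, 'de')
  23 → (15, 'decdedaaeacbbade')
  24 → (18, 'dedaaeacbbade')
  25 → (30, 'e')
  26 → (23, 'eacbbade')
  27 → (13, 'ebdecdedaaeacbbade')
  28 → (5, 'ecabbacbebdecdedaaeacbbade')
  29 → (16, 'ecdedaaeacbbade')
  30 → (19, 'edaaeacbbade')

[21, 7, 24, 10, 28, 22, 4, 9, 27, 8, 26, 2, 14, 12, 6, 3, 25, 11, 17, 20, 1, 0, 29, 15, 18, 30, 23, 13, 5, 16, 19]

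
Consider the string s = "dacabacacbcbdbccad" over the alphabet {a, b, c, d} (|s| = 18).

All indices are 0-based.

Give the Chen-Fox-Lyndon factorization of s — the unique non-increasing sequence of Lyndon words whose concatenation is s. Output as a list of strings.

emit factor 1: 'd' (i=0, period=1)
emit factor 2: 'ac' (i=1, period=2)
emit factor 3: 'abacacbcbdbccad' (i=3, period=15)

["d", "ac", "abacacbcbdbccad"]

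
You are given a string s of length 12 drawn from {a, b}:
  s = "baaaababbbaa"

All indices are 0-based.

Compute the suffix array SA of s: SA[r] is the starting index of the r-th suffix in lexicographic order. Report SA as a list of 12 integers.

rank→(start, suffix):
  0 → (11, 'a')
  1 → (10, 'aa')
  2 → (1, 'aaaababbbaa')
  3 → (2, 'aaababbbaa')
  4 → (3, 'aababbbaa')
  5 → (4, 'ababbbaa')
  6 → (6, 'abbbaa')
  7 → (9, 'baa')
  8 → (0, 'baaaababbbaa')
  9 → (5, 'babbbaa')
  10 → (8, 'bbaa')
  11 → (7, 'bbbaa')

[11, 10, 1, 2, 3, 4, 6, 9, 0, 5, 8, 7]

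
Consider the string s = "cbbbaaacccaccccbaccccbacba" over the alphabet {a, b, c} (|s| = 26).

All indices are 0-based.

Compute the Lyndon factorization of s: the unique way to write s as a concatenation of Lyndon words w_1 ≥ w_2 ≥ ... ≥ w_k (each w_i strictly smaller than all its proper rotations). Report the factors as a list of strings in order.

emit factor 1: 'c' (i=0, period=1)
emit factor 2: 'b' (i=1, period=1)
emit factor 3: 'b' (i=2, period=1)
emit factor 4: 'b' (i=3, period=1)
emit factor 5: 'aaacccaccccbaccccbacb' (i=4, period=21)
emit factor 6: 'a' (i=25, period=1)

["c", "b", "b", "b", "aaacccaccccbaccccbacb", "a"]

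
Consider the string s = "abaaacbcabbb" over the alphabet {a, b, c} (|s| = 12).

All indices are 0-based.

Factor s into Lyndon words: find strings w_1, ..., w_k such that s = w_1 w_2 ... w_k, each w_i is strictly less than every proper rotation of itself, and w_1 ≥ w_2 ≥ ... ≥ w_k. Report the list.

["ab", "aaacbcabbb"]

emit factor 1: 'ab' (i=0, period=2)
emit factor 2: 'aaacbcabbb' (i=2, period=10)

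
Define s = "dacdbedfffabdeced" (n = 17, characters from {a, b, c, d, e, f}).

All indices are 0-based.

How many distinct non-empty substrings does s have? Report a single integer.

140

rank→(start, suffix):
  0 → (10, 'abdeced')
  1 → (1, 'acdbedfffabdeced')
  2 → (11, 'bdeced')
  3 → (4, 'bedfffabdeced')
  4 → (2, 'cdbedfffabdeced')
  5 → (14, 'ced')
  6 → (16, 'd')
  7 → (0, 'dacdbedfffabdeced')
  8 → (3, 'dbedfffabdeced')
  9 → (12, 'deced')
  10 → (6, 'dfffabdeced')
  11 → (13, 'eced')
  12 → (15, 'ed')
  13 → (5, 'edfffabdeced')
  14 → (9, 'fabdeced')
  15 → (8, 'ffabdeced')
  16 → (7, 'fffabdeced')

SA = [10, 1, 11, 4, 2, 14, 16, 0, 3, 12, 6, 13, 15, 5, 9, 8, 7]
[i] adj suffixes → lcp
  [1] 10/1 → 1 ('a')
  [2] 1/11 → 0 ('')
  [3] 11/4 → 1 ('b')
  [4] 4/2 → 0 ('')
  [5] 2/14 → 1 ('c')
  [6] 14/16 → 0 ('')
  [7] 16/0 → 1 ('d')
  [8] 0/3 → 1 ('d')
  [9] 3/12 → 1 ('d')
  [10] 12/6 → 1 ('d')
  [11] 6/13 → 0 ('')
  [12] 13/15 → 1 ('e')
  [13] 15/5 → 2 ('ed')
  [14] 5/9 → 0 ('')
  [15] 9/8 → 1 ('f')
  [16] 8/7 → 2 ('ff')

n(n+1)/2 = 17·18/2 = 153
Σ LCP = 0 + 1 + 0 + 1 + 0 + 1 + 0 + 1 + 1 + 1 + 1 + 0 + 1 + 2 + 0 + 1 + 2 = 13
distinct = 153 − 13 = 140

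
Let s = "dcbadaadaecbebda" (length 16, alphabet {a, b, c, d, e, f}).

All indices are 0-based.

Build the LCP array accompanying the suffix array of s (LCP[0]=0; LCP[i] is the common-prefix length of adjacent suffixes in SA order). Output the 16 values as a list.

[0, 1, 1, 3, 1, 0, 1, 1, 0, 2, 0, 2, 2, 1, 0, 1]

rank→(start, suffix):
  0 → (15, 'a')
  1 → (5, 'aadaecbebda')
  2 → (3, 'adaadaecbebda')
  3 → (6, 'adaecbebda')
  4 → (8, 'aecbebda')
  5 → (2, 'badaadaecbebda')
  6 → (13, 'bda')
  7 → (11, 'bebda')
  8 → (1, 'cbadaadaecbebda')
  9 → (10, 'cbebda')
  10 → (14, 'da')
  11 → (4, 'daadaecbebda')
  12 → (7, 'daecbebda')
  13 → (0, 'dcbadaadaecbebda')
  14 → (12, 'ebda')
  15 → (9, 'ecbebda')

SA = [15, 5, 3, 6, 8, 2, 13, 11, 1, 10, 14, 4, 7, 0, 12, 9]
[i] adj suffixes → lcp
  [1] 15/5 → 1 ('a')
  [2] 5/3 → 1 ('a')
  [3] 3/6 → 3 ('ada')
  [4] 6/8 → 1 ('a')
  [5] 8/2 → 0 ('')
  [6] 2/13 → 1 ('b')
  [7] 13/11 → 1 ('b')
  [8] 11/1 → 0 ('')
  [9] 1/10 → 2 ('cb')
  [10] 10/14 → 0 ('')
  [11] 14/4 → 2 ('da')
  [12] 4/7 → 2 ('da')
  [13] 7/0 → 1 ('d')
  [14] 0/12 → 0 ('')
  [15] 12/9 → 1 ('e')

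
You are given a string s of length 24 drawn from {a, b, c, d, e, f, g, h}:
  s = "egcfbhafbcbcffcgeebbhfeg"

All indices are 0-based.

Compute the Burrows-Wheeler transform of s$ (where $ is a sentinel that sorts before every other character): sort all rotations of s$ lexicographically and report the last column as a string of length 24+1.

ghefcfbbgbfegf$acfhceecbb

rank  rotation                   last
    0  $egcfbhafbcbcffcgeebbhfeg  g
    1  afbcbcffcgeebbhfeg$egcfbh  h
    2  bbhfeg$egcfbhafbcbcffcgee  e
    3  bcbcffcgeebbhfeg$egcfbhaf  f
    4  bcffcgeebbhfeg$egcfbhafbc  c
    5  bhafbcbcffcgeebbhfeg$egcf  f
    6  bhfeg$egcfbhafbcbcffcgeeb  b
    7  cbcffcgeebbhfeg$egcfbhafb  b
    8  cfbhafbcbcffcgeebbhfeg$eg  g
    9  cffcgeebbhfeg$egcfbhafbcb  b
   10  cgeebbhfeg$egcfbhafbcbcff  f
   11  ebbhfeg$egcfbhafbcbcffcge  e
   12  eebbhfeg$egcfbhafbcbcffcg  g
   13  eg$egcfbhafbcbcffcgeebbhf  f
   14  egcfbhafbcbcffcgeebbhfeg$  $
   15  fbcbcffcgeebbhfeg$egcfbha  a
   16  fbhafbcbcffcgeebbhfeg$egc  c
   17  fcgeebbhfeg$egcfbhafbcbcf  f
   18  feg$egcfbhafbcbcffcgeebbh  h
   19  ffcgeebbhfeg$egcfbhafbcbc  c
   20  g$egcfbhafbcbcffcgeebbhfe  e
   21  gcfbhafbcbcffcgeebbhfeg$e  e
   22  geebbhfeg$egcfbhafbcbcffc  c
   23  hafbcbcffcgeebbhfeg$egcfb  b
   24  hfeg$egcfbhafbcbcffcgeebb  b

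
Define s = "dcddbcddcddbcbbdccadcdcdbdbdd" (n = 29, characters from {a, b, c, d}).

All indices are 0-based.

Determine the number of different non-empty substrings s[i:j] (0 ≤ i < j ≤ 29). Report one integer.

rank | idx | suffix
   0 |  18 | adcdcdbdbdd
   1 |  13 | bbdccadcdcdbdbdd
   2 |  11 | bcbbdccadcdcdbdbdd
   3 |   4 | bcddcddbcbbdccadcdcdbdbdd
   4 |  24 | bdbdd
   5 |  14 | bdccadcdcdbdbdd
   6 |  26 | bdd
   7 |  17 | cadcdcdbdbdd
   8 |  12 | cbbdccadcdcdbdbdd
   9 |  16 | ccadcdcdbdbdd
  10 |  22 | cdbdbdd
  11 |  20 | cdcdbdbdd
  12 |   8 | cddbcbbdccadcdcdbdbdd
  13 |   1 | cddbcddcddbcbbdccadcdcdbdbdd
  14 |   5 | cddcddbcbbdccadcdcdbdbdd
  15 |  28 | d
  16 |  10 | dbcbbdccadcdcdbdbdd
  17 |   3 | dbcddcddbcbbdccadcdcdbdbdd
  18 |  23 | dbdbdd
  19 |  25 | dbdd
  20 |  15 | dccadcdcdbdbdd
  21 |  21 | dcdbdbdd
  22 |  19 | dcdcdbdbdd
  23 |   7 | dcddbcbbdccadcdcdbdbdd
  24 |   0 | dcddbcddcddbcbbdccadcdcdbdbdd
  25 |  27 | dd
  26 |   9 | ddbcbbdccadcdcdbdbdd
  27 |   2 | ddbcddcddbcbbdccadcdcdbdbdd
  28 |   6 | ddcddbcbbdccadcdcdbdbdd

SA = [18, 13, 11, 4, 24, 14, 26, 17, 12, 16, 22, 20, 8, 1, 5, 28, 10, 3, 23, 25, 15, 21, 19, 7, 0, 27, 9, 2, 6]
rank  pair      lcp
   1  s[18:],s[13:]  0  ''
   2  s[13:],s[11:]  1  'b'
   3  s[11:],s[4:]  2  'bc'
   4  s[4:],s[24:]  1  'b'
   5  s[24:],s[14:]  2  'bd'
   6  s[14:],s[26:]  2  'bd'
   7  s[26:],s[17:]  0  ''
   8  s[17:],s[12:]  1  'c'
   9  s[12:],s[16:]  1  'c'
  10  s[16:],s[22:]  1  'c'
  11  s[22:],s[20:]  2  'cd'
  12  s[20:],s[8:]  2  'cd'
  13  s[8:],s[1:]  5  'cddbc'
  14  s[1:],s[5:]  3  'cdd'
  15  s[5:],s[28:]  0  ''
  16  s[28:],s[10:]  1  'd'
  17  s[10:],s[3:]  3  'dbc'
  18  s[3:],s[23:]  2  'db'
  19  s[23:],s[25:]  3  'dbd'
  20  s[25:],s[15:]  1  'd'
  21  s[15:],s[21:]  2  'dc'
  22  s[21:],s[19:]  3  'dcd'
  23  s[19:],s[7:]  3  'dcd'
  24  s[7:],s[0:]  6  'dcddbc'
  25  s[0:],s[27:]  1  'd'
  26  s[27:],s[9:]  2  'dd'
  27  s[9:],s[2:]  4  'ddbc'
  28  s[2:],s[6:]  2  'dd'

n(n+1)/2 = 29·30/2 = 435
Σ LCP = 0 + 0 + 1 + 2 + 1 + 2 + 2 + 0 + 1 + 1 + 1 + 2 + 2 + 5 + 3 + 0 + 1 + 3 + 2 + 3 + 1 + 2 + 3 + 3 + 6 + 1 + 2 + 4 + 2 = 56
distinct = 435 − 56 = 379

379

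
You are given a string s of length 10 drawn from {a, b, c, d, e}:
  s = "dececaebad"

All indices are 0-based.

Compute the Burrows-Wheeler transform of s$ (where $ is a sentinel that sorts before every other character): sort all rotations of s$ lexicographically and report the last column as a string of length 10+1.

rank  rotation     last
    0  $dececaebad  d
    1  ad$dececaeb  b
    2  aebad$decec  c
    3  bad$dececae  e
    4  caebad$dece  e
    5  cecaebad$de  e
    6  d$dececaeba  a
    7  dececaebad$  $
    8  ebad$dececa  a
    9  ecaebad$dec  c
   10  ececaebad$d  d

dbceeea$acd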